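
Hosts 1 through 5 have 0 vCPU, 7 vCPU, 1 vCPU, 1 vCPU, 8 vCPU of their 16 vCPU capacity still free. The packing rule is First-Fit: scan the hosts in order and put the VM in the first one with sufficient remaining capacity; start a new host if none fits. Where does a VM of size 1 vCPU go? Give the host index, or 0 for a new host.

2

Hosts with room: host 2 (7 vCPU), host 3 (1 vCPU), host 4 (1 vCPU), host 5 (8 vCPU).
The first with room is host 2.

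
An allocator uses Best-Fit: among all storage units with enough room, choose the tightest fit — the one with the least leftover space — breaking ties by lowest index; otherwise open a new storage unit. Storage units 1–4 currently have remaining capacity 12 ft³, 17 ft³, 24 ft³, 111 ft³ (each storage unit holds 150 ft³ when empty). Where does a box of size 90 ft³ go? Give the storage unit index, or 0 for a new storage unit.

Storage units with room: storage unit 4 (111 ft³).
Tightest fit is storage unit 4 with 111 ft³ free.

4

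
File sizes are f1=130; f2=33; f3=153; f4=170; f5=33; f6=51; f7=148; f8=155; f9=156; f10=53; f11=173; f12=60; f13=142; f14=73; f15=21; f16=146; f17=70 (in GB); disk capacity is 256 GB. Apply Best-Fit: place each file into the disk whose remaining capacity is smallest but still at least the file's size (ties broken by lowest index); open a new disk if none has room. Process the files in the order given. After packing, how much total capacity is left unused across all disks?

537

f1 (130 GB) → disk 1 (remaining 126 GB)
f2 (33 GB) → disk 1 (remaining 93 GB)
f3 (153 GB) → disk 2 (remaining 103 GB)
f4 (170 GB) → disk 3 (remaining 86 GB)
f5 (33 GB) → disk 3 (remaining 53 GB)
f6 (51 GB) → disk 3 (remaining 2 GB)
f7 (148 GB) → disk 4 (remaining 108 GB)
f8 (155 GB) → disk 5 (remaining 101 GB)
f9 (156 GB) → disk 6 (remaining 100 GB)
f10 (53 GB) → disk 1 (remaining 40 GB)
f11 (173 GB) → disk 7 (remaining 83 GB)
f12 (60 GB) → disk 7 (remaining 23 GB)
f13 (142 GB) → disk 8 (remaining 114 GB)
f14 (73 GB) → disk 6 (remaining 27 GB)
f15 (21 GB) → disk 7 (remaining 2 GB)
f16 (146 GB) → disk 9 (remaining 110 GB)
f17 (70 GB) → disk 5 (remaining 31 GB)
9 disks × 256 GB = 2304 GB; used 1767 GB; unused 537 GB.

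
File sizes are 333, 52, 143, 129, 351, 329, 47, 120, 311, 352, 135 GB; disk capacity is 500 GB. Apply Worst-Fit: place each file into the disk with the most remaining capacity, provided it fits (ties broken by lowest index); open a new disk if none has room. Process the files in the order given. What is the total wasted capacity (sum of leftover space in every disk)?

698

disk 1: place 333 GB, 167 GB left
disk 1: place 52 GB, 115 GB left
disk 2: place 143 GB, 357 GB left
disk 2: place 129 GB, 228 GB left
disk 3: place 351 GB, 149 GB left
disk 4: place 329 GB, 171 GB left
disk 2: place 47 GB, 181 GB left
disk 2: place 120 GB, 61 GB left
disk 5: place 311 GB, 189 GB left
disk 6: place 352 GB, 148 GB left
disk 5: place 135 GB, 54 GB left
6 disks × 500 GB = 3000 GB; used 2302 GB; unused 698 GB.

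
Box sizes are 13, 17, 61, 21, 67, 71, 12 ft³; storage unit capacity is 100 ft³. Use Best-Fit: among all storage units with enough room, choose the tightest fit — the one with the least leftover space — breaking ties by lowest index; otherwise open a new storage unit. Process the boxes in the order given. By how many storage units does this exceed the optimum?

0

Best-Fit: [13,17,61] [21,67,12] [71] → 3 storage units.
Total size 262 ft³; any packing needs at least ⌈262/100⌉ = 3 storage units.
So 3 is already optimal.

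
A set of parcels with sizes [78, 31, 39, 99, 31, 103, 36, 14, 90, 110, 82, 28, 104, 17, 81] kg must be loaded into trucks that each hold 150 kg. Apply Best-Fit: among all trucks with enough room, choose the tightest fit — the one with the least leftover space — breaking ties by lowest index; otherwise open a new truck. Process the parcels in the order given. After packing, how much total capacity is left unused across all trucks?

78 kg → truck 1 (remaining 72 kg)
31 kg → truck 1 (remaining 41 kg)
39 kg → truck 1 (remaining 2 kg)
99 kg → truck 2 (remaining 51 kg)
31 kg → truck 2 (remaining 20 kg)
103 kg → truck 3 (remaining 47 kg)
36 kg → truck 3 (remaining 11 kg)
14 kg → truck 2 (remaining 6 kg)
90 kg → truck 4 (remaining 60 kg)
110 kg → truck 5 (remaining 40 kg)
82 kg → truck 6 (remaining 68 kg)
28 kg → truck 5 (remaining 12 kg)
104 kg → truck 7 (remaining 46 kg)
17 kg → truck 7 (remaining 29 kg)
81 kg → truck 8 (remaining 69 kg)
8 trucks × 150 kg = 1200 kg; used 943 kg; unused 257 kg.

257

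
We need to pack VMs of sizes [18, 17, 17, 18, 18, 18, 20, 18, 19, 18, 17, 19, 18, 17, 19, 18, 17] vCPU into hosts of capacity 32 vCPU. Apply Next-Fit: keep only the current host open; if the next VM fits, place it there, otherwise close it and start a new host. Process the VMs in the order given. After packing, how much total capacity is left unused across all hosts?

host 1: place 18 vCPU, 14 vCPU left
host 2: place 17 vCPU, 15 vCPU left
host 3: place 17 vCPU, 15 vCPU left
host 4: place 18 vCPU, 14 vCPU left
host 5: place 18 vCPU, 14 vCPU left
host 6: place 18 vCPU, 14 vCPU left
host 7: place 20 vCPU, 12 vCPU left
host 8: place 18 vCPU, 14 vCPU left
host 9: place 19 vCPU, 13 vCPU left
host 10: place 18 vCPU, 14 vCPU left
host 11: place 17 vCPU, 15 vCPU left
host 12: place 19 vCPU, 13 vCPU left
host 13: place 18 vCPU, 14 vCPU left
host 14: place 17 vCPU, 15 vCPU left
host 15: place 19 vCPU, 13 vCPU left
host 16: place 18 vCPU, 14 vCPU left
host 17: place 17 vCPU, 15 vCPU left
17 hosts × 32 vCPU = 544 vCPU; used 306 vCPU; unused 238 vCPU.

238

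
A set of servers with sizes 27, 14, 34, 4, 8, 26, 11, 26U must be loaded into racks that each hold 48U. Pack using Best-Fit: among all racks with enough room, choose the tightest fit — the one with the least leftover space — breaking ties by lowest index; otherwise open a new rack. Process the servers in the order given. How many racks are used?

rack 1: place 27U, 21U left
rack 1: place 14U, 7U left
rack 2: place 34U, 14U left
rack 1: place 4U, 3U left
rack 2: place 8U, 6U left
rack 3: place 26U, 22U left
rack 3: place 11U, 11U left
rack 4: place 26U, 22U left

4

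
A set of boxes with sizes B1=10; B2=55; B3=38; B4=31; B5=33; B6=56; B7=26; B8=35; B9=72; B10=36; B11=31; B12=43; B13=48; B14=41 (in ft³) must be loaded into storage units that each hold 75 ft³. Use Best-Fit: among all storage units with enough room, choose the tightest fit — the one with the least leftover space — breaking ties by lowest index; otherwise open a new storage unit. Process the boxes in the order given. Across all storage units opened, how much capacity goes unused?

120

Put B1 (10 ft³) in storage unit 1; 65 ft³ remain.
Put B2 (55 ft³) in storage unit 1; 10 ft³ remain.
Put B3 (38 ft³) in storage unit 2; 37 ft³ remain.
Put B4 (31 ft³) in storage unit 2; 6 ft³ remain.
Put B5 (33 ft³) in storage unit 3; 42 ft³ remain.
Put B6 (56 ft³) in storage unit 4; 19 ft³ remain.
Put B7 (26 ft³) in storage unit 3; 16 ft³ remain.
Put B8 (35 ft³) in storage unit 5; 40 ft³ remain.
Put B9 (72 ft³) in storage unit 6; 3 ft³ remain.
Put B10 (36 ft³) in storage unit 5; 4 ft³ remain.
Put B11 (31 ft³) in storage unit 7; 44 ft³ remain.
Put B12 (43 ft³) in storage unit 7; 1 ft³ remain.
Put B13 (48 ft³) in storage unit 8; 27 ft³ remain.
Put B14 (41 ft³) in storage unit 9; 34 ft³ remain.
9 storage units × 75 ft³ = 675 ft³; used 555 ft³; unused 120 ft³.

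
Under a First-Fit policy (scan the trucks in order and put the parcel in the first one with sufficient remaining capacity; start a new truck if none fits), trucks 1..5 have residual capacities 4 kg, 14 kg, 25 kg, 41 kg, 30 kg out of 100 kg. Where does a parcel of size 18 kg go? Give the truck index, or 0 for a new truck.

3

Trucks with room: truck 3 (25 kg), truck 4 (41 kg), truck 5 (30 kg).
The first with room is truck 3.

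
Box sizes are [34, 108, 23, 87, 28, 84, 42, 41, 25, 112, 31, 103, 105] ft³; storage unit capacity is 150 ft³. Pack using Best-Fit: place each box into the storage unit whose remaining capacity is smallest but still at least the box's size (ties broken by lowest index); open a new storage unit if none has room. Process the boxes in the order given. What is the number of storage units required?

Put 34 ft³ in storage unit 1; 116 ft³ remain.
Put 108 ft³ in storage unit 1; 8 ft³ remain.
Put 23 ft³ in storage unit 2; 127 ft³ remain.
Put 87 ft³ in storage unit 2; 40 ft³ remain.
Put 28 ft³ in storage unit 2; 12 ft³ remain.
Put 84 ft³ in storage unit 3; 66 ft³ remain.
Put 42 ft³ in storage unit 3; 24 ft³ remain.
Put 41 ft³ in storage unit 4; 109 ft³ remain.
Put 25 ft³ in storage unit 4; 84 ft³ remain.
Put 112 ft³ in storage unit 5; 38 ft³ remain.
Put 31 ft³ in storage unit 5; 7 ft³ remain.
Put 103 ft³ in storage unit 6; 47 ft³ remain.
Put 105 ft³ in storage unit 7; 45 ft³ remain.
Final storage units: [34,108] [23,87,28] [84,42] [41,25] [112,31] [103] [105].

7 storage units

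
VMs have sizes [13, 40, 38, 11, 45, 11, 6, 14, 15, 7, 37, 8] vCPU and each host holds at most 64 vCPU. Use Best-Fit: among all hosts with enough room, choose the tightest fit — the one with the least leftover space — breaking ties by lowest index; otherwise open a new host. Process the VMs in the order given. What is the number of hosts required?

4

13 vCPU → host 1 (remaining 51 vCPU)
40 vCPU → host 1 (remaining 11 vCPU)
38 vCPU → host 2 (remaining 26 vCPU)
11 vCPU → host 1 (remaining 0 vCPU)
45 vCPU → host 3 (remaining 19 vCPU)
11 vCPU → host 3 (remaining 8 vCPU)
6 vCPU → host 3 (remaining 2 vCPU)
14 vCPU → host 2 (remaining 12 vCPU)
15 vCPU → host 4 (remaining 49 vCPU)
7 vCPU → host 2 (remaining 5 vCPU)
37 vCPU → host 4 (remaining 12 vCPU)
8 vCPU → host 4 (remaining 4 vCPU)
Final hosts: [13,40,11] [38,14,7] [45,11,6] [15,37,8].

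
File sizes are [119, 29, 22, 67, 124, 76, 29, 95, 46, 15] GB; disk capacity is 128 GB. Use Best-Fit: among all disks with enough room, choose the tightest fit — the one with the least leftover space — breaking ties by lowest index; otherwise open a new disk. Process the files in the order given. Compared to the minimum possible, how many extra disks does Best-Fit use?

Best-Fit: [119] [29,22,67] [124] [76,29,15] [95] [46] → 6 disks.
Total size 622 GB; any packing needs at least ⌈622/128⌉ = 5 disks.
An optimal packing achieves that bound: [124] [119] [95,29] [76,29,22] [67,46,15] → 5 disks.
Excess: 6 − 5 = 1.

1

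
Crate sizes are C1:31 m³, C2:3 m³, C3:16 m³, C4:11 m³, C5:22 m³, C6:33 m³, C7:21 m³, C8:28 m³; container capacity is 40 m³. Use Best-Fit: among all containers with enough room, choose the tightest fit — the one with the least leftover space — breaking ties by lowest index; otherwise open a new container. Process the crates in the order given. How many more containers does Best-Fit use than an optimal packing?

Best-Fit: [31,3] [16,11] [22] [33] [21] [28] → 6 containers.
Total size 165 m³; any packing needs at least ⌈165/40⌉ = 5 containers.
An optimal packing achieves that bound: [33,3] [31] [28,11] [22,16] [21] → 5 containers.
Excess: 6 − 5 = 1.

1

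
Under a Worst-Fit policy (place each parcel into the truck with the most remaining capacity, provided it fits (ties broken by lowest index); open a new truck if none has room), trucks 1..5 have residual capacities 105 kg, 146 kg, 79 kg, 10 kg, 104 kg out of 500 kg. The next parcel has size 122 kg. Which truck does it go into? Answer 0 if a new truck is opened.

Trucks with room: truck 2 (146 kg).
Most room is truck 2 with 146 kg free.

2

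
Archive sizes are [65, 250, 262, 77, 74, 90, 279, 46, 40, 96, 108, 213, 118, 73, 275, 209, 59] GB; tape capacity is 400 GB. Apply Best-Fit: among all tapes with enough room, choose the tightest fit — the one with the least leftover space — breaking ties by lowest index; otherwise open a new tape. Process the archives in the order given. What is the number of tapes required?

tape 1: place 65 GB, 335 GB left
tape 1: place 250 GB, 85 GB left
tape 2: place 262 GB, 138 GB left
tape 1: place 77 GB, 8 GB left
tape 2: place 74 GB, 64 GB left
tape 3: place 90 GB, 310 GB left
tape 3: place 279 GB, 31 GB left
tape 2: place 46 GB, 18 GB left
tape 4: place 40 GB, 360 GB left
tape 4: place 96 GB, 264 GB left
tape 4: place 108 GB, 156 GB left
tape 5: place 213 GB, 187 GB left
tape 4: place 118 GB, 38 GB left
tape 5: place 73 GB, 114 GB left
tape 6: place 275 GB, 125 GB left
tape 7: place 209 GB, 191 GB left
tape 5: place 59 GB, 55 GB left

7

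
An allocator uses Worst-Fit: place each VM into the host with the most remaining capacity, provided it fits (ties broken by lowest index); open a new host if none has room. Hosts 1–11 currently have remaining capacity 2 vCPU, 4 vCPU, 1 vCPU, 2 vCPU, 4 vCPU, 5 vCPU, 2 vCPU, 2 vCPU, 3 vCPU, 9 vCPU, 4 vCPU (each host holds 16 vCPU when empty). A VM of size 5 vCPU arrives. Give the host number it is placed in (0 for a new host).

Hosts with room: host 6 (5 vCPU), host 10 (9 vCPU).
Most room is host 10 with 9 vCPU free.

10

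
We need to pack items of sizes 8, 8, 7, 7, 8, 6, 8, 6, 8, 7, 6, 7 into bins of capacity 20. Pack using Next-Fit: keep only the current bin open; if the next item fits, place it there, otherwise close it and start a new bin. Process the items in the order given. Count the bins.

6

bin 1: place 8, 12 left
bin 1: place 8, 4 left
bin 2: place 7, 13 left
bin 2: place 7, 6 left
bin 3: place 8, 12 left
bin 3: place 6, 6 left
bin 4: place 8, 12 left
bin 4: place 6, 6 left
bin 5: place 8, 12 left
bin 5: place 7, 5 left
bin 6: place 6, 14 left
bin 6: place 7, 7 left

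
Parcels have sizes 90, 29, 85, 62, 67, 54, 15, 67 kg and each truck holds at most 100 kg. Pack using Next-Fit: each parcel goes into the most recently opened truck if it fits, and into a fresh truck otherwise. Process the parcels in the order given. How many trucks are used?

7

Put 90 kg in truck 1; 10 kg remain.
Put 29 kg in truck 2; 71 kg remain.
Put 85 kg in truck 3; 15 kg remain.
Put 62 kg in truck 4; 38 kg remain.
Put 67 kg in truck 5; 33 kg remain.
Put 54 kg in truck 6; 46 kg remain.
Put 15 kg in truck 6; 31 kg remain.
Put 67 kg in truck 7; 33 kg remain.
Final trucks: [90] [29] [85] [62] [67] [54,15] [67].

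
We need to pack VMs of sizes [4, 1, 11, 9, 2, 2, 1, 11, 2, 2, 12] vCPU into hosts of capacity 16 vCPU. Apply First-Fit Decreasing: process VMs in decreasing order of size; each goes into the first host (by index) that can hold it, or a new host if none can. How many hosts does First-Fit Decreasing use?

Sorted descending: 12, 11, 11, 9, 4, 2, 2, 2, 2, 1, 1.
Put 12 vCPU in host 1; 4 vCPU remain.
Put 11 vCPU in host 2; 5 vCPU remain.
Put 11 vCPU in host 3; 5 vCPU remain.
Put 9 vCPU in host 4; 7 vCPU remain.
Put 4 vCPU in host 1; 0 vCPU remain.
Put 2 vCPU in host 2; 3 vCPU remain.
Put 2 vCPU in host 2; 1 vCPU remain.
Put 2 vCPU in host 3; 3 vCPU remain.
Put 2 vCPU in host 3; 1 vCPU remain.
Put 1 vCPU in host 2; 0 vCPU remain.
Put 1 vCPU in host 3; 0 vCPU remain.

4 hosts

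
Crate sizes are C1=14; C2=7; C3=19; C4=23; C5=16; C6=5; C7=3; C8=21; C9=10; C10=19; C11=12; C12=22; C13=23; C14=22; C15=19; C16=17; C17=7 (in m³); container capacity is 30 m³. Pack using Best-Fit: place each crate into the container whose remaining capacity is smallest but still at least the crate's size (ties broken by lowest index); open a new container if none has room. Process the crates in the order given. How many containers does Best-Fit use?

11

C1 (14 m³) → container 1 (remaining 16 m³)
C2 (7 m³) → container 1 (remaining 9 m³)
C3 (19 m³) → container 2 (remaining 11 m³)
C4 (23 m³) → container 3 (remaining 7 m³)
C5 (16 m³) → container 4 (remaining 14 m³)
C6 (5 m³) → container 3 (remaining 2 m³)
C7 (3 m³) → container 1 (remaining 6 m³)
C8 (21 m³) → container 5 (remaining 9 m³)
C9 (10 m³) → container 2 (remaining 1 m³)
C10 (19 m³) → container 6 (remaining 11 m³)
C11 (12 m³) → container 4 (remaining 2 m³)
C12 (22 m³) → container 7 (remaining 8 m³)
C13 (23 m³) → container 8 (remaining 7 m³)
C14 (22 m³) → container 9 (remaining 8 m³)
C15 (19 m³) → container 10 (remaining 11 m³)
C16 (17 m³) → container 11 (remaining 13 m³)
C17 (7 m³) → container 8 (remaining 0 m³)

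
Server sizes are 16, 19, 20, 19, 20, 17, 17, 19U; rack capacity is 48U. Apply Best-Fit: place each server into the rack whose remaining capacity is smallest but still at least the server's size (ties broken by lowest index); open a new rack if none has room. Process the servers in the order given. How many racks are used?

4 racks

Put 16U in rack 1; 32U remain.
Put 19U in rack 1; 13U remain.
Put 20U in rack 2; 28U remain.
Put 19U in rack 2; 9U remain.
Put 20U in rack 3; 28U remain.
Put 17U in rack 3; 11U remain.
Put 17U in rack 4; 31U remain.
Put 19U in rack 4; 12U remain.
Final racks: [16,19] [20,19] [20,17] [17,19].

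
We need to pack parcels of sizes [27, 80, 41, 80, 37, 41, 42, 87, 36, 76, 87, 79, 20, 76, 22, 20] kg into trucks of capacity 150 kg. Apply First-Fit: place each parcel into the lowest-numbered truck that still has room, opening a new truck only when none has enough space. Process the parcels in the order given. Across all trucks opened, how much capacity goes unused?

truck 1: place 27 kg, 123 kg left
truck 1: place 80 kg, 43 kg left
truck 1: place 41 kg, 2 kg left
truck 2: place 80 kg, 70 kg left
truck 2: place 37 kg, 33 kg left
truck 3: place 41 kg, 109 kg left
truck 3: place 42 kg, 67 kg left
truck 4: place 87 kg, 63 kg left
truck 3: place 36 kg, 31 kg left
truck 5: place 76 kg, 74 kg left
truck 6: place 87 kg, 63 kg left
truck 7: place 79 kg, 71 kg left
truck 2: place 20 kg, 13 kg left
truck 8: place 76 kg, 74 kg left
truck 3: place 22 kg, 9 kg left
truck 4: place 20 kg, 43 kg left
8 trucks × 150 kg = 1200 kg; used 851 kg; unused 349 kg.

349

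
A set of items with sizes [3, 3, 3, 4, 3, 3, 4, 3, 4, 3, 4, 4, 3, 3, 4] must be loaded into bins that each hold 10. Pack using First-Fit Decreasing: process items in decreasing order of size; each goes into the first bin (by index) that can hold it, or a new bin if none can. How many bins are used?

6 bins

Sorted descending: 4, 4, 4, 4, 4, 4, 3, 3, 3, 3, 3, 3, 3, 3, 3.
Put 4 in bin 1; 6 remain.
Put 4 in bin 1; 2 remain.
Put 4 in bin 2; 6 remain.
Put 4 in bin 2; 2 remain.
Put 4 in bin 3; 6 remain.
Put 4 in bin 3; 2 remain.
Put 3 in bin 4; 7 remain.
Put 3 in bin 4; 4 remain.
Put 3 in bin 4; 1 remain.
Put 3 in bin 5; 7 remain.
Put 3 in bin 5; 4 remain.
Put 3 in bin 5; 1 remain.
Put 3 in bin 6; 7 remain.
Put 3 in bin 6; 4 remain.
Put 3 in bin 6; 1 remain.
Final bins: [4,4] [4,4] [4,4] [3,3,3] [3,3,3] [3,3,3].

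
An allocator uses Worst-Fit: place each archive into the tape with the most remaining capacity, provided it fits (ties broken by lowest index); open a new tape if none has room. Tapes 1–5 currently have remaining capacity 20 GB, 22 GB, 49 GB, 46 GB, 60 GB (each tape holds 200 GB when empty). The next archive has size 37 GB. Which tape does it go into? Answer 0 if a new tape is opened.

Tapes with room: tape 3 (49 GB), tape 4 (46 GB), tape 5 (60 GB).
Most room is tape 5 with 60 GB free.

5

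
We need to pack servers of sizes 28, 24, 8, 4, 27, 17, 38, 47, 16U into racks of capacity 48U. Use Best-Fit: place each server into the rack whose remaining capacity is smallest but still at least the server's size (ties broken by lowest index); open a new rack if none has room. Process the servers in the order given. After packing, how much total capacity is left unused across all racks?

31

Put 28U in rack 1; 20U remain.
Put 24U in rack 2; 24U remain.
Put 8U in rack 1; 12U remain.
Put 4U in rack 1; 8U remain.
Put 27U in rack 3; 21U remain.
Put 17U in rack 3; 4U remain.
Put 38U in rack 4; 10U remain.
Put 47U in rack 5; 1U remain.
Put 16U in rack 2; 8U remain.
5 racks × 48U = 240U; used 209U; unused 31U.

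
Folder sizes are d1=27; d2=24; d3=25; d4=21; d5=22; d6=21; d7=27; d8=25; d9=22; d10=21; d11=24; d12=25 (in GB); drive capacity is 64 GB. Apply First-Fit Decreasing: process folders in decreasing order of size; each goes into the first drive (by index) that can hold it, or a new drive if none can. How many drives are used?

Sorted descending: 27, 27, 25, 25, 25, 24, 24, 22, 22, 21, 21, 21.
27 GB → drive 1 (remaining 37 GB)
27 GB → drive 1 (remaining 10 GB)
25 GB → drive 2 (remaining 39 GB)
25 GB → drive 2 (remaining 14 GB)
25 GB → drive 3 (remaining 39 GB)
24 GB → drive 3 (remaining 15 GB)
24 GB → drive 4 (remaining 40 GB)
22 GB → drive 4 (remaining 18 GB)
22 GB → drive 5 (remaining 42 GB)
21 GB → drive 5 (remaining 21 GB)
21 GB → drive 5 (remaining 0 GB)
21 GB → drive 6 (remaining 43 GB)
Final drives: [27,27] [25,25] [25,24] [24,22] [22,21,21] [21].

6 drives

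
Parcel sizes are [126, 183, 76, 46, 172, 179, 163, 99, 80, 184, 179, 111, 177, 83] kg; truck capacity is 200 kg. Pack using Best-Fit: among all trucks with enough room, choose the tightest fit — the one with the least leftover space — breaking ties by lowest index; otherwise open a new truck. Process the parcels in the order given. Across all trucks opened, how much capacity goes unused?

truck 1: place 126 kg, 74 kg left
truck 2: place 183 kg, 17 kg left
truck 3: place 76 kg, 124 kg left
truck 1: place 46 kg, 28 kg left
truck 4: place 172 kg, 28 kg left
truck 5: place 179 kg, 21 kg left
truck 6: place 163 kg, 37 kg left
truck 3: place 99 kg, 25 kg left
truck 7: place 80 kg, 120 kg left
truck 8: place 184 kg, 16 kg left
truck 9: place 179 kg, 21 kg left
truck 7: place 111 kg, 9 kg left
truck 10: place 177 kg, 23 kg left
truck 11: place 83 kg, 117 kg left
11 trucks × 200 kg = 2200 kg; used 1858 kg; unused 342 kg.

342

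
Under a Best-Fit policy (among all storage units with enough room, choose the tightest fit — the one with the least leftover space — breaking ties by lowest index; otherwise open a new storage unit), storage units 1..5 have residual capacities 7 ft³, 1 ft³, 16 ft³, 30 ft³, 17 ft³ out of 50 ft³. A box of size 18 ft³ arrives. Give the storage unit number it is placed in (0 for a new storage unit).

4

Storage units with room: storage unit 4 (30 ft³).
Tightest fit is storage unit 4 with 30 ft³ free.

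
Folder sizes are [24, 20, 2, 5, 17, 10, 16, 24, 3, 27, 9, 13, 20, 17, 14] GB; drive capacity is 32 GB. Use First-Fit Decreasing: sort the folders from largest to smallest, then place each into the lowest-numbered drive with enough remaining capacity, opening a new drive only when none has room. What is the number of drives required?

Sorted descending: 27, 24, 24, 20, 20, 17, 17, 16, 14, 13, 10, 9, 5, 3, 2.
27 GB → drive 1 (remaining 5 GB)
24 GB → drive 2 (remaining 8 GB)
24 GB → drive 3 (remaining 8 GB)
20 GB → drive 4 (remaining 12 GB)
20 GB → drive 5 (remaining 12 GB)
17 GB → drive 6 (remaining 15 GB)
17 GB → drive 7 (remaining 15 GB)
16 GB → drive 8 (remaining 16 GB)
14 GB → drive 6 (remaining 1 GB)
13 GB → drive 7 (remaining 2 GB)
10 GB → drive 4 (remaining 2 GB)
9 GB → drive 5 (remaining 3 GB)
5 GB → drive 1 (remaining 0 GB)
3 GB → drive 2 (remaining 5 GB)
2 GB → drive 2 (remaining 3 GB)
Final drives: [27,5] [24,3,2] [24] [20,10] [20,9] [17,14] [17,13] [16].

8 drives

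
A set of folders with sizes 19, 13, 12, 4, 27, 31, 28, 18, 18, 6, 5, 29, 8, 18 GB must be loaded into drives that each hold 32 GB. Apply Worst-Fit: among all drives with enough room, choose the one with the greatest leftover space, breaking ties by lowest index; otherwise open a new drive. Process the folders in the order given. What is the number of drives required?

9

19 GB → drive 1 (remaining 13 GB)
13 GB → drive 1 (remaining 0 GB)
12 GB → drive 2 (remaining 20 GB)
4 GB → drive 2 (remaining 16 GB)
27 GB → drive 3 (remaining 5 GB)
31 GB → drive 4 (remaining 1 GB)
28 GB → drive 5 (remaining 4 GB)
18 GB → drive 6 (remaining 14 GB)
18 GB → drive 7 (remaining 14 GB)
6 GB → drive 2 (remaining 10 GB)
5 GB → drive 6 (remaining 9 GB)
29 GB → drive 8 (remaining 3 GB)
8 GB → drive 7 (remaining 6 GB)
18 GB → drive 9 (remaining 14 GB)
Final drives: [19,13] [12,4,6] [27] [31] [28] [18,5] [18,8] [29] [18].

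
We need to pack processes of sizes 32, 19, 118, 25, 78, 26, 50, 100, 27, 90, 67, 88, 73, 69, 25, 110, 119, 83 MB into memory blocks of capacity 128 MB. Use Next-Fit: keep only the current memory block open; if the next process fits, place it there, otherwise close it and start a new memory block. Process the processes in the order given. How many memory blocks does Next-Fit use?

13 memory blocks

memory block 1: place 32 MB, 96 MB left
memory block 1: place 19 MB, 77 MB left
memory block 2: place 118 MB, 10 MB left
memory block 3: place 25 MB, 103 MB left
memory block 3: place 78 MB, 25 MB left
memory block 4: place 26 MB, 102 MB left
memory block 4: place 50 MB, 52 MB left
memory block 5: place 100 MB, 28 MB left
memory block 5: place 27 MB, 1 MB left
memory block 6: place 90 MB, 38 MB left
memory block 7: place 67 MB, 61 MB left
memory block 8: place 88 MB, 40 MB left
memory block 9: place 73 MB, 55 MB left
memory block 10: place 69 MB, 59 MB left
memory block 10: place 25 MB, 34 MB left
memory block 11: place 110 MB, 18 MB left
memory block 12: place 119 MB, 9 MB left
memory block 13: place 83 MB, 45 MB left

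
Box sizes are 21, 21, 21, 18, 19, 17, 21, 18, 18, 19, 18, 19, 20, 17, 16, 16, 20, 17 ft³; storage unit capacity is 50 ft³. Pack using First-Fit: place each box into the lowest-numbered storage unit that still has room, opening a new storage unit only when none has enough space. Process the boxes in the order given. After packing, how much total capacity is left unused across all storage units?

114

21 ft³ → storage unit 1 (remaining 29 ft³)
21 ft³ → storage unit 1 (remaining 8 ft³)
21 ft³ → storage unit 2 (remaining 29 ft³)
18 ft³ → storage unit 2 (remaining 11 ft³)
19 ft³ → storage unit 3 (remaining 31 ft³)
17 ft³ → storage unit 3 (remaining 14 ft³)
21 ft³ → storage unit 4 (remaining 29 ft³)
18 ft³ → storage unit 4 (remaining 11 ft³)
18 ft³ → storage unit 5 (remaining 32 ft³)
19 ft³ → storage unit 5 (remaining 13 ft³)
18 ft³ → storage unit 6 (remaining 32 ft³)
19 ft³ → storage unit 6 (remaining 13 ft³)
20 ft³ → storage unit 7 (remaining 30 ft³)
17 ft³ → storage unit 7 (remaining 13 ft³)
16 ft³ → storage unit 8 (remaining 34 ft³)
16 ft³ → storage unit 8 (remaining 18 ft³)
20 ft³ → storage unit 9 (remaining 30 ft³)
17 ft³ → storage unit 8 (remaining 1 ft³)
9 storage units × 50 ft³ = 450 ft³; used 336 ft³; unused 114 ft³.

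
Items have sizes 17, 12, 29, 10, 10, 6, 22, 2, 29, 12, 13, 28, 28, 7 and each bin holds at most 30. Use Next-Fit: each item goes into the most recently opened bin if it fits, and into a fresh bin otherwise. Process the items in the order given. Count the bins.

9 bins

17 → bin 1 (remaining 13)
12 → bin 1 (remaining 1)
29 → bin 2 (remaining 1)
10 → bin 3 (remaining 20)
10 → bin 3 (remaining 10)
6 → bin 3 (remaining 4)
22 → bin 4 (remaining 8)
2 → bin 4 (remaining 6)
29 → bin 5 (remaining 1)
12 → bin 6 (remaining 18)
13 → bin 6 (remaining 5)
28 → bin 7 (remaining 2)
28 → bin 8 (remaining 2)
7 → bin 9 (remaining 23)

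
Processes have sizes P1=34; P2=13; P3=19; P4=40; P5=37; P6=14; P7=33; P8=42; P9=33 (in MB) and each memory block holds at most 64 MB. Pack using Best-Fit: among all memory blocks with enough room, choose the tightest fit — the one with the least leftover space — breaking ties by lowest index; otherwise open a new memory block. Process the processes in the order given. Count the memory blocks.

6 memory blocks

Put P1 (34 MB) in memory block 1; 30 MB remain.
Put P2 (13 MB) in memory block 1; 17 MB remain.
Put P3 (19 MB) in memory block 2; 45 MB remain.
Put P4 (40 MB) in memory block 2; 5 MB remain.
Put P5 (37 MB) in memory block 3; 27 MB remain.
Put P6 (14 MB) in memory block 1; 3 MB remain.
Put P7 (33 MB) in memory block 4; 31 MB remain.
Put P8 (42 MB) in memory block 5; 22 MB remain.
Put P9 (33 MB) in memory block 6; 31 MB remain.
Final memory blocks: [34,13,14] [19,40] [37] [33] [42] [33].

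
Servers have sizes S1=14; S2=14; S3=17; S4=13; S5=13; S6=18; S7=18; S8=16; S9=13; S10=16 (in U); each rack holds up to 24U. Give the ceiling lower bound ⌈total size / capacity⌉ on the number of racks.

7

Total size = 14 + 14 + 17 + 13 + 13 + 18 + 18 + 16 + 13 + 16 = 152U.
⌈152 / 24⌉ = 7.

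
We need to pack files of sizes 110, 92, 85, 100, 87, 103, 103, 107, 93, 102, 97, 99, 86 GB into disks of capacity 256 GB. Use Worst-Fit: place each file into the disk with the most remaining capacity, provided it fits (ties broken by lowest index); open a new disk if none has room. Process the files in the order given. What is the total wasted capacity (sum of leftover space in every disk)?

528

110 GB → disk 1 (remaining 146 GB)
92 GB → disk 1 (remaining 54 GB)
85 GB → disk 2 (remaining 171 GB)
100 GB → disk 2 (remaining 71 GB)
87 GB → disk 3 (remaining 169 GB)
103 GB → disk 3 (remaining 66 GB)
103 GB → disk 4 (remaining 153 GB)
107 GB → disk 4 (remaining 46 GB)
93 GB → disk 5 (remaining 163 GB)
102 GB → disk 5 (remaining 61 GB)
97 GB → disk 6 (remaining 159 GB)
99 GB → disk 6 (remaining 60 GB)
86 GB → disk 7 (remaining 170 GB)
7 disks × 256 GB = 1792 GB; used 1264 GB; unused 528 GB.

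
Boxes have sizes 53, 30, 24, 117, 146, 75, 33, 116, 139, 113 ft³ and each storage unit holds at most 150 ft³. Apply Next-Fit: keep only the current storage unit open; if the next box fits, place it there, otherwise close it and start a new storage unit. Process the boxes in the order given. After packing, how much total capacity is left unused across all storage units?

204

Put 53 ft³ in storage unit 1; 97 ft³ remain.
Put 30 ft³ in storage unit 1; 67 ft³ remain.
Put 24 ft³ in storage unit 1; 43 ft³ remain.
Put 117 ft³ in storage unit 2; 33 ft³ remain.
Put 146 ft³ in storage unit 3; 4 ft³ remain.
Put 75 ft³ in storage unit 4; 75 ft³ remain.
Put 33 ft³ in storage unit 4; 42 ft³ remain.
Put 116 ft³ in storage unit 5; 34 ft³ remain.
Put 139 ft³ in storage unit 6; 11 ft³ remain.
Put 113 ft³ in storage unit 7; 37 ft³ remain.
7 storage units × 150 ft³ = 1050 ft³; used 846 ft³; unused 204 ft³.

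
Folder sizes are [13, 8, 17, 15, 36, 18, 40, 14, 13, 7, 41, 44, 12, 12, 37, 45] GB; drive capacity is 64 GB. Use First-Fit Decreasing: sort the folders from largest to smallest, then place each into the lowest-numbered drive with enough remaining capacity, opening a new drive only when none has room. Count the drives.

6

Sorted descending: 45, 44, 41, 40, 37, 36, 18, 17, 15, 14, 13, 13, 12, 12, 8, 7.
drive 1: place 45 GB, 19 GB left
drive 2: place 44 GB, 20 GB left
drive 3: place 41 GB, 23 GB left
drive 4: place 40 GB, 24 GB left
drive 5: place 37 GB, 27 GB left
drive 6: place 36 GB, 28 GB left
drive 1: place 18 GB, 1 GB left
drive 2: place 17 GB, 3 GB left
drive 3: place 15 GB, 8 GB left
drive 4: place 14 GB, 10 GB left
drive 5: place 13 GB, 14 GB left
drive 5: place 13 GB, 1 GB left
drive 6: place 12 GB, 16 GB left
drive 6: place 12 GB, 4 GB left
drive 3: place 8 GB, 0 GB left
drive 4: place 7 GB, 3 GB left
Final drives: [45,18] [44,17] [41,15,8] [40,14,7] [37,13,13] [36,12,12].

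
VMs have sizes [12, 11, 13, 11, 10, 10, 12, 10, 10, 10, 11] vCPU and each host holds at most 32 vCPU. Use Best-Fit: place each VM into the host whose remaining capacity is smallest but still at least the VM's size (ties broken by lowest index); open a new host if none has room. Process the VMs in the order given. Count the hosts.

Put 12 vCPU in host 1; 20 vCPU remain.
Put 11 vCPU in host 1; 9 vCPU remain.
Put 13 vCPU in host 2; 19 vCPU remain.
Put 11 vCPU in host 2; 8 vCPU remain.
Put 10 vCPU in host 3; 22 vCPU remain.
Put 10 vCPU in host 3; 12 vCPU remain.
Put 12 vCPU in host 3; 0 vCPU remain.
Put 10 vCPU in host 4; 22 vCPU remain.
Put 10 vCPU in host 4; 12 vCPU remain.
Put 10 vCPU in host 4; 2 vCPU remain.
Put 11 vCPU in host 5; 21 vCPU remain.

5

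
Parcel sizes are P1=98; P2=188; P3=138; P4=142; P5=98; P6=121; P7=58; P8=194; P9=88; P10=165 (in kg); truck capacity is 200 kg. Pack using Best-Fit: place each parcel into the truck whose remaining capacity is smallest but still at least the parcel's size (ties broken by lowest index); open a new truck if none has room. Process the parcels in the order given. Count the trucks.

Put P1 (98 kg) in truck 1; 102 kg remain.
Put P2 (188 kg) in truck 2; 12 kg remain.
Put P3 (138 kg) in truck 3; 62 kg remain.
Put P4 (142 kg) in truck 4; 58 kg remain.
Put P5 (98 kg) in truck 1; 4 kg remain.
Put P6 (121 kg) in truck 5; 79 kg remain.
Put P7 (58 kg) in truck 4; 0 kg remain.
Put P8 (194 kg) in truck 6; 6 kg remain.
Put P9 (88 kg) in truck 7; 112 kg remain.
Put P10 (165 kg) in truck 8; 35 kg remain.

8 trucks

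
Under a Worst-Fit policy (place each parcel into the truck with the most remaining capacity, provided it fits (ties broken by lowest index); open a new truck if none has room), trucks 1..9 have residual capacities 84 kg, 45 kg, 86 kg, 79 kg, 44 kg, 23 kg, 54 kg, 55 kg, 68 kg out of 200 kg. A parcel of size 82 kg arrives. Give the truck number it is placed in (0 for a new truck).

Trucks with room: truck 1 (84 kg), truck 3 (86 kg).
Most room is truck 3 with 86 kg free.

3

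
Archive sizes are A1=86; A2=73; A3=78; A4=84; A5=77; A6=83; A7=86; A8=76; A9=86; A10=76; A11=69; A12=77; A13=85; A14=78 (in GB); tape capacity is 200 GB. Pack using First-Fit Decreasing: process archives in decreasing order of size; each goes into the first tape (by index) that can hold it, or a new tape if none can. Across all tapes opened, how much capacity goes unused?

Sorted descending: 86, 86, 86, 85, 84, 83, 78, 78, 77, 77, 76, 76, 73, 69.
86 GB → tape 1 (remaining 114 GB)
86 GB → tape 1 (remaining 28 GB)
86 GB → tape 2 (remaining 114 GB)
85 GB → tape 2 (remaining 29 GB)
84 GB → tape 3 (remaining 116 GB)
83 GB → tape 3 (remaining 33 GB)
78 GB → tape 4 (remaining 122 GB)
78 GB → tape 4 (remaining 44 GB)
77 GB → tape 5 (remaining 123 GB)
77 GB → tape 5 (remaining 46 GB)
76 GB → tape 6 (remaining 124 GB)
76 GB → tape 6 (remaining 48 GB)
73 GB → tape 7 (remaining 127 GB)
69 GB → tape 7 (remaining 58 GB)
7 tapes × 200 GB = 1400 GB; used 1114 GB; unused 286 GB.

286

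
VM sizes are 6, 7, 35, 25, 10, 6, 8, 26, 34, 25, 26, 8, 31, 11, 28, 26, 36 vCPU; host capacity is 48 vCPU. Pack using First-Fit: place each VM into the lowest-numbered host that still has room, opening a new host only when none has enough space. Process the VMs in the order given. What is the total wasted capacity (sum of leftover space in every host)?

132

host 1: place 6 vCPU, 42 vCPU left
host 1: place 7 vCPU, 35 vCPU left
host 1: place 35 vCPU, 0 vCPU left
host 2: place 25 vCPU, 23 vCPU left
host 2: place 10 vCPU, 13 vCPU left
host 2: place 6 vCPU, 7 vCPU left
host 3: place 8 vCPU, 40 vCPU left
host 3: place 26 vCPU, 14 vCPU left
host 4: place 34 vCPU, 14 vCPU left
host 5: place 25 vCPU, 23 vCPU left
host 6: place 26 vCPU, 22 vCPU left
host 3: place 8 vCPU, 6 vCPU left
host 7: place 31 vCPU, 17 vCPU left
host 4: place 11 vCPU, 3 vCPU left
host 8: place 28 vCPU, 20 vCPU left
host 9: place 26 vCPU, 22 vCPU left
host 10: place 36 vCPU, 12 vCPU left
10 hosts × 48 vCPU = 480 vCPU; used 348 vCPU; unused 132 vCPU.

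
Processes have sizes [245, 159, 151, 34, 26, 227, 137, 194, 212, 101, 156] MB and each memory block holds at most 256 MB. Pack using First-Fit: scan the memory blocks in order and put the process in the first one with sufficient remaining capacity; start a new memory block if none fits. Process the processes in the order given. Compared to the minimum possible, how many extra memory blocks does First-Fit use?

0

First-Fit: [245] [159,34,26] [151,101] [227] [137] [194] [212] [156] → 8 memory blocks.
8 processes exceed 128 MB (half the capacity), and no two of those can share a memory block, so at least 8 memory blocks are needed.
So 8 is already optimal.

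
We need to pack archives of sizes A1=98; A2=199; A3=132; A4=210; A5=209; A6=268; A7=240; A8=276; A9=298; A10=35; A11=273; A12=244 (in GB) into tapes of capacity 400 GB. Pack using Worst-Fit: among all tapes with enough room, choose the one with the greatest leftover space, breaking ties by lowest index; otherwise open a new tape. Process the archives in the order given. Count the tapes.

9 tapes

A1 (98 GB) → tape 1 (remaining 302 GB)
A2 (199 GB) → tape 1 (remaining 103 GB)
A3 (132 GB) → tape 2 (remaining 268 GB)
A4 (210 GB) → tape 2 (remaining 58 GB)
A5 (209 GB) → tape 3 (remaining 191 GB)
A6 (268 GB) → tape 4 (remaining 132 GB)
A7 (240 GB) → tape 5 (remaining 160 GB)
A8 (276 GB) → tape 6 (remaining 124 GB)
A9 (298 GB) → tape 7 (remaining 102 GB)
A10 (35 GB) → tape 3 (remaining 156 GB)
A11 (273 GB) → tape 8 (remaining 127 GB)
A12 (244 GB) → tape 9 (remaining 156 GB)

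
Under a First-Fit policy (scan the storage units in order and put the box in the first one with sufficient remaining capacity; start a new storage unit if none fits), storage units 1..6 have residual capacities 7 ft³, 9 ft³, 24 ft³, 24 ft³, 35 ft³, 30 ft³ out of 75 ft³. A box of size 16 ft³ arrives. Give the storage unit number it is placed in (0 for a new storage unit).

Storage units with room: storage unit 3 (24 ft³), storage unit 4 (24 ft³), storage unit 5 (35 ft³), storage unit 6 (30 ft³).
The first with room is storage unit 3.

3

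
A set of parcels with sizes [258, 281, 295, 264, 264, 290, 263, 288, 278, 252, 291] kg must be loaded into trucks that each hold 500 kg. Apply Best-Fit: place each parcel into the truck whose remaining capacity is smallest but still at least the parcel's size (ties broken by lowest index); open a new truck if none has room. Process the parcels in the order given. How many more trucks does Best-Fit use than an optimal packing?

Best-Fit: [258] [281] [295] [264] [264] [290] [263] [288] [278] [252] [291] → 11 trucks.
11 parcels exceed 250 kg (half the capacity), and no two of those can share a truck, so at least 11 trucks are needed.
So 11 is already optimal.

0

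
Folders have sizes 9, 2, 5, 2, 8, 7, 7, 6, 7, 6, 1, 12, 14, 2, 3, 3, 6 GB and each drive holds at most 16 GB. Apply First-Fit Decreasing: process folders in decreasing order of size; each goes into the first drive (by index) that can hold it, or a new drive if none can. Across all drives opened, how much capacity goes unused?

Sorted descending: 14, 12, 9, 8, 7, 7, 7, 6, 6, 6, 5, 3, 3, 2, 2, 2, 1.
14 GB → drive 1 (remaining 2 GB)
12 GB → drive 2 (remaining 4 GB)
9 GB → drive 3 (remaining 7 GB)
8 GB → drive 4 (remaining 8 GB)
7 GB → drive 3 (remaining 0 GB)
7 GB → drive 4 (remaining 1 GB)
7 GB → drive 5 (remaining 9 GB)
6 GB → drive 5 (remaining 3 GB)
6 GB → drive 6 (remaining 10 GB)
6 GB → drive 6 (remaining 4 GB)
5 GB → drive 7 (remaining 11 GB)
3 GB → drive 2 (remaining 1 GB)
3 GB → drive 5 (remaining 0 GB)
2 GB → drive 1 (remaining 0 GB)
2 GB → drive 6 (remaining 2 GB)
2 GB → drive 6 (remaining 0 GB)
1 GB → drive 2 (remaining 0 GB)
7 drives × 16 GB = 112 GB; used 100 GB; unused 12 GB.

12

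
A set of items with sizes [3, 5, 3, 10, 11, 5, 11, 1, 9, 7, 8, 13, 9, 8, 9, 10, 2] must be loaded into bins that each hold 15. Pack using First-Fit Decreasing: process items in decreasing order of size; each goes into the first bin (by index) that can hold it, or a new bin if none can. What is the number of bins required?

10 bins

Sorted descending: 13, 11, 11, 10, 10, 9, 9, 9, 8, 8, 7, 5, 5, 3, 3, 2, 1.
Put 13 in bin 1; 2 remain.
Put 11 in bin 2; 4 remain.
Put 11 in bin 3; 4 remain.
Put 10 in bin 4; 5 remain.
Put 10 in bin 5; 5 remain.
Put 9 in bin 6; 6 remain.
Put 9 in bin 7; 6 remain.
Put 9 in bin 8; 6 remain.
Put 8 in bin 9; 7 remain.
Put 8 in bin 10; 7 remain.
Put 7 in bin 9; 0 remain.
Put 5 in bin 4; 0 remain.
Put 5 in bin 5; 0 remain.
Put 3 in bin 2; 1 remain.
Put 3 in bin 3; 1 remain.
Put 2 in bin 1; 0 remain.
Put 1 in bin 2; 0 remain.
Final bins: [13,2] [11,3,1] [11,3] [10,5] [10,5] [9] [9] [9] [8,7] [8].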